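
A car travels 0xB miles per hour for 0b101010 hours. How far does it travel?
Convert 0xB (hexadecimal) → 11 (decimal)
Convert 0b101010 (binary) → 32 + 8 + 2 = 42 (decimal)
Compute 11 × 42 = 462
462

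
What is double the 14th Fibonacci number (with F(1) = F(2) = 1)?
The 14th Fibonacci number (with F(1) = F(2) = 1): 1, 1, 2, 3, 5, 8, 13, 21, 34, 55, 89, 144, 233, 377 → 377
Compute 377 × 2 = 754
754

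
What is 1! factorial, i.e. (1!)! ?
Convert 1! (factorial) → 1 (decimal)
Compute 1! = 1
1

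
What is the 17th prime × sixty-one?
Convert the 17th prime (prime index) → 59 (decimal)
Convert sixty-one (English words) → 61 (decimal)
Compute 59 × 61 = 3599
3599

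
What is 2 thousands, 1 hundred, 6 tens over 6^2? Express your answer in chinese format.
Convert 2 thousands, 1 hundred, 6 tens (place-value notation) → 2×1000 + 1×100 + 6×10 = 2160 (decimal)
Convert 6^2 (power) → 36 (decimal)
Compute 2160 ÷ 36 = 60
Convert 60 (decimal) → 60 = 6×10 → 六十 (Chinese numeral)
六十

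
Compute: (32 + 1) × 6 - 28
Parentheses first: 32 + 1 = 33
Multiply: 33 × 6 = 198
Subtract: 198 - 28 = 170
170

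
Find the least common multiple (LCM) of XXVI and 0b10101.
Convert XXVI (Roman numeral) → 10 + 10 + 5 + 1 = 26 (decimal)
Convert 0b10101 (binary) → 16 + 4 + 1 = 21 (decimal)
Compute lcm(26, 21) = 546
546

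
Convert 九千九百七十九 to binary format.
Convert 九千九百七十九 (Chinese numeral) → 9×1000 + 9×100 + 7×10 + 9 = 9979 (decimal)
Convert 9979 (decimal) → 9979 = 8192 + 1024 + 512 + 128 + 64 + 32 + 16 + 8 + 2 + 1 → 0b10011011111011 (binary)
0b10011011111011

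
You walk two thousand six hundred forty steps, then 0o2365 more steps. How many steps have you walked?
Convert two thousand six hundred forty (English words) → 2×1000 + 6×100 + 40 = 2640 (decimal)
Convert 0o2365 (octal) → 2×512 + 3×64 + 6×8 + 5 = 1269 (decimal)
Compute 2640 + 1269 = 3909
3909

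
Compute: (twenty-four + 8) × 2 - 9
Convert twenty-four (English words) → 24 (decimal)
Expression in decimal: (24 + 8) × 2 - 9
Parentheses first: 24 + 8 = 32
Multiply: 32 × 2 = 64
Subtract: 64 - 9 = 55
55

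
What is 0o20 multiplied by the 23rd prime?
Convert 0o20 (octal) → 2×8 = 16 (decimal)
Convert the 23rd prime (prime index) → 83 (decimal)
Compute 16 × 83 = 1328
1328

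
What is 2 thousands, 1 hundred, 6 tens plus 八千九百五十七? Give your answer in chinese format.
Convert 2 thousands, 1 hundred, 6 tens (place-value notation) → 2×1000 + 1×100 + 6×10 = 2160 (decimal)
Convert 八千九百五十七 (Chinese numeral) → 8×1000 + 9×100 + 5×10 + 7 = 8957 (decimal)
Compute 2160 + 8957 = 11117
Convert 11117 (decimal) → 11117 = 1×10000 + 1×1000 + 1×100 + 1×10 + 7 → 一万一千一百一十七 (Chinese numeral)
一万一千一百一十七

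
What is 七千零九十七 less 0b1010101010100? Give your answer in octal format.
Convert 七千零九十七 (Chinese numeral) → 7×1000 + 9×10 + 7 = 7097 (decimal)
Convert 0b1010101010100 (binary) → 4096 + 1024 + 256 + 64 + 16 + 4 = 5460 (decimal)
Compute 7097 - 5460 = 1637
Convert 1637 (decimal) → 1637 = 3×512 + 1×64 + 4×8 + 5 → 0o3145 (octal)
0o3145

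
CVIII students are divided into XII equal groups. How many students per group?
Convert CVIII (Roman numeral) → 100 + 5 + 1 + 1 + 1 = 108 (decimal)
Convert XII (Roman numeral) → 10 + 1 + 1 = 12 (decimal)
Compute 108 ÷ 12 = 9
9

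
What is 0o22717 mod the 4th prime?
Convert 0o22717 (octal) → 2×4096 + 2×512 + 7×64 + 1×8 + 7 = 9679 (decimal)
Convert the 4th prime (prime index) → 7 (decimal)
Compute 9679 mod 7 = 5
5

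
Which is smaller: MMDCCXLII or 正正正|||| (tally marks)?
Convert MMDCCXLII (Roman numeral) → 1000 + 1000 + 500 + 100 + 100 + 40 + 1 + 1 = 2742 (decimal)
Convert 正正正|||| (tally marks) → 5 + 5 + 5 + 4 = 19 (decimal)
Compare 2742 vs 19: smaller = 19
19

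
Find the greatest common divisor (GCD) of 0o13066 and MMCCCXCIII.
Convert 0o13066 (octal) → 1×4096 + 3×512 + 6×8 + 6 = 5686 (decimal)
Convert MMCCCXCIII (Roman numeral) → 1000 + 1000 + 100 + 100 + 100 + 90 + 1 + 1 + 1 = 2393 (decimal)
Compute gcd(5686, 2393) = 1
1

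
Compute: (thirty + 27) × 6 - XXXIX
Convert thirty (English words) → 30 (decimal)
Convert XXXIX (Roman numeral) → 10 + 10 + 10 + 9 = 39 (decimal)
Expression in decimal: (30 + 27) × 6 - 39
Parentheses first: 30 + 27 = 57
Multiply: 57 × 6 = 342
Subtract: 342 - 39 = 303
303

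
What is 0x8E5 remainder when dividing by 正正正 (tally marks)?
Convert 0x8E5 (hexadecimal) → 8×256 + 14×16 + 5 = 2277 (decimal)
Convert 正正正 (tally marks) → 5 + 5 + 5 = 15 (decimal)
Compute 2277 mod 15 = 12
12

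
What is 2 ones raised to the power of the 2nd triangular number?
Convert 2 ones (place-value notation) → 2 (decimal)
Convert the 2nd triangular number (triangular index) → 2×3/2 = 3 (decimal)
Compute 2 ^ 3 = 8
8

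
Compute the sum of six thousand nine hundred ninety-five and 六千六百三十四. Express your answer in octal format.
Convert six thousand nine hundred ninety-five (English words) → 6×1000 + 9×100 + 95 = 6995 (decimal)
Convert 六千六百三十四 (Chinese numeral) → 6×1000 + 6×100 + 3×10 + 4 = 6634 (decimal)
Compute 6995 + 6634 = 13629
Convert 13629 (decimal) → 13629 = 3×4096 + 2×512 + 4×64 + 7×8 + 5 → 0o32475 (octal)
0o32475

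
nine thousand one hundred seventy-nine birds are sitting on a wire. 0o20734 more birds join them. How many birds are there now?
Convert nine thousand one hundred seventy-nine (English words) → 9×1000 + 1×100 + 79 = 9179 (decimal)
Convert 0o20734 (octal) → 2×4096 + 7×64 + 3×8 + 4 = 8668 (decimal)
Compute 9179 + 8668 = 17847
17847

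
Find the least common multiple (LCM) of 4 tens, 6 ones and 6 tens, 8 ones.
Convert 4 tens, 6 ones (place-value notation) → 4×10 + 6 = 46 (decimal)
Convert 6 tens, 8 ones (place-value notation) → 6×10 + 8 = 68 (decimal)
Compute lcm(46, 68) = 1564
1564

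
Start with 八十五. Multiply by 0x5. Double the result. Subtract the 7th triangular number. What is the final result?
Convert 八十五 (Chinese numeral) → 8×10 + 5 = 85 (decimal)
Start: 85
Convert 0x5 (hexadecimal) → 5 (decimal)
85 × 5 = 425
425 × 2 = 850
Convert the 7th triangular number (triangular index) → 7×8/2 = 28 (decimal)
850 - 28 = 822
822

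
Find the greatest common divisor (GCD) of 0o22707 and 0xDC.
Convert 0o22707 (octal) → 2×4096 + 2×512 + 7×64 + 7 = 9671 (decimal)
Convert 0xDC (hexadecimal) → 13×16 + 12 = 220 (decimal)
Compute gcd(9671, 220) = 1
1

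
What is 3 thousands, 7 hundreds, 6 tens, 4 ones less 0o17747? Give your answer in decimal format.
Convert 3 thousands, 7 hundreds, 6 tens, 4 ones (place-value notation) → 3×1000 + 7×100 + 6×10 + 4 = 3764 (decimal)
Convert 0o17747 (octal) → 1×4096 + 7×512 + 7×64 + 4×8 + 7 = 8167 (decimal)
Compute 3764 - 8167 = -4403
-4403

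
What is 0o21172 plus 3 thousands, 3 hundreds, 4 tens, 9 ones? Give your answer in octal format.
Convert 0o21172 (octal) → 2×4096 + 1×512 + 1×64 + 7×8 + 2 = 8826 (decimal)
Convert 3 thousands, 3 hundreds, 4 tens, 9 ones (place-value notation) → 3×1000 + 3×100 + 4×10 + 9 = 3349 (decimal)
Compute 8826 + 3349 = 12175
Convert 12175 (decimal) → 12175 = 2×4096 + 7×512 + 6×64 + 1×8 + 7 → 0o27617 (octal)
0o27617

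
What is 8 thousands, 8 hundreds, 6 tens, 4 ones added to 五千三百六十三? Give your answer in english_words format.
Convert 8 thousands, 8 hundreds, 6 tens, 4 ones (place-value notation) → 8×1000 + 8×100 + 6×10 + 4 = 8864 (decimal)
Convert 五千三百六十三 (Chinese numeral) → 5×1000 + 3×100 + 6×10 + 3 = 5363 (decimal)
Compute 8864 + 5363 = 14227
Convert 14227 (decimal) → 14227 = 14×1000 + 2×100 + 27 → fourteen thousand two hundred twenty-seven (English words)
fourteen thousand two hundred twenty-seven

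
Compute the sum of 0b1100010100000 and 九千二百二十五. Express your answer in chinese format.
Convert 0b1100010100000 (binary) → 4096 + 2048 + 128 + 32 = 6304 (decimal)
Convert 九千二百二十五 (Chinese numeral) → 9×1000 + 2×100 + 2×10 + 5 = 9225 (decimal)
Compute 6304 + 9225 = 15529
Convert 15529 (decimal) → 15529 = 1×10000 + 5×1000 + 5×100 + 2×10 + 9 → 一万五千五百二十九 (Chinese numeral)
一万五千五百二十九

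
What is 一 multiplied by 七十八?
Convert 一 (Chinese numeral) → 1 (decimal)
Convert 七十八 (Chinese numeral) → 7×10 + 8 = 78 (decimal)
Compute 1 × 78 = 78
78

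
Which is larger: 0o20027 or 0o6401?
Convert 0o20027 (octal) → 2×4096 + 2×8 + 7 = 8215 (decimal)
Convert 0o6401 (octal) → 6×512 + 4×64 + 1 = 3329 (decimal)
Compare 8215 vs 3329: larger = 8215
8215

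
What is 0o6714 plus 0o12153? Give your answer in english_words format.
Convert 0o6714 (octal) → 6×512 + 7×64 + 1×8 + 4 = 3532 (decimal)
Convert 0o12153 (octal) → 1×4096 + 2×512 + 1×64 + 5×8 + 3 = 5227 (decimal)
Compute 3532 + 5227 = 8759
Convert 8759 (decimal) → 8759 = 8×1000 + 7×100 + 59 → eight thousand seven hundred fifty-nine (English words)
eight thousand seven hundred fifty-nine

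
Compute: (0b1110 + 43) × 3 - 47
Convert 0b1110 (binary) → 8 + 4 + 2 = 14 (decimal)
Expression in decimal: (14 + 43) × 3 - 47
Parentheses first: 14 + 43 = 57
Multiply: 57 × 3 = 171
Subtract: 171 - 47 = 124
124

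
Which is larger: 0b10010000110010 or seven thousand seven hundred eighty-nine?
Convert 0b10010000110010 (binary) → 8192 + 1024 + 32 + 16 + 2 = 9266 (decimal)
Convert seven thousand seven hundred eighty-nine (English words) → 7×1000 + 7×100 + 89 = 7789 (decimal)
Compare 9266 vs 7789: larger = 9266
9266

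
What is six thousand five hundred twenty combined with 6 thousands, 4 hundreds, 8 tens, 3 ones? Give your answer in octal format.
Convert six thousand five hundred twenty (English words) → 6×1000 + 5×100 + 20 = 6520 (decimal)
Convert 6 thousands, 4 hundreds, 8 tens, 3 ones (place-value notation) → 6×1000 + 4×100 + 8×10 + 3 = 6483 (decimal)
Compute 6520 + 6483 = 13003
Convert 13003 (decimal) → 13003 = 3×4096 + 1×512 + 3×64 + 1×8 + 3 → 0o31313 (octal)
0o31313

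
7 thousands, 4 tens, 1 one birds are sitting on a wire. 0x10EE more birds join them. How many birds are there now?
Convert 7 thousands, 4 tens, 1 one (place-value notation) → 7×1000 + 4×10 + 1 = 7041 (decimal)
Convert 0x10EE (hexadecimal) → 1×4096 + 14×16 + 14 = 4334 (decimal)
Compute 7041 + 4334 = 11375
11375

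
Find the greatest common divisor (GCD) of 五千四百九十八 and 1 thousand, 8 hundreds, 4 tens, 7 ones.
Convert 五千四百九十八 (Chinese numeral) → 5×1000 + 4×100 + 9×10 + 8 = 5498 (decimal)
Convert 1 thousand, 8 hundreds, 4 tens, 7 ones (place-value notation) → 1×1000 + 8×100 + 4×10 + 7 = 1847 (decimal)
Compute gcd(5498, 1847) = 1
1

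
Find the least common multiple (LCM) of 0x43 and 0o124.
Convert 0x43 (hexadecimal) → 4×16 + 3 = 67 (decimal)
Convert 0o124 (octal) → 1×64 + 2×8 + 4 = 84 (decimal)
Compute lcm(67, 84) = 5628
5628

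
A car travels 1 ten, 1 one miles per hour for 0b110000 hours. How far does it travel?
Convert 1 ten, 1 one (place-value notation) → 1×10 + 1 = 11 (decimal)
Convert 0b110000 (binary) → 32 + 16 = 48 (decimal)
Compute 11 × 48 = 528
528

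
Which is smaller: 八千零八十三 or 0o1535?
Convert 八千零八十三 (Chinese numeral) → 8×1000 + 8×10 + 3 = 8083 (decimal)
Convert 0o1535 (octal) → 1×512 + 5×64 + 3×8 + 5 = 861 (decimal)
Compare 8083 vs 861: smaller = 861
861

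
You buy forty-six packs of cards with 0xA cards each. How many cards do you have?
Convert 0xA (hexadecimal) → 10 (decimal)
Convert forty-six (English words) → 46 (decimal)
Compute 10 × 46 = 460
460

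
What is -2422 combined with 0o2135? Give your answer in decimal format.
Convert 0o2135 (octal) → 2×512 + 1×64 + 3×8 + 5 = 1117 (decimal)
Compute -2422 + 1117 = -1305
-1305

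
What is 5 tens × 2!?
Convert 5 tens (place-value notation) → 5×10 = 50 (decimal)
Convert 2! (factorial) → 2 (decimal)
Compute 50 × 2 = 100
100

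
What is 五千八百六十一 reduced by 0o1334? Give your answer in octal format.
Convert 五千八百六十一 (Chinese numeral) → 5×1000 + 8×100 + 6×10 + 1 = 5861 (decimal)
Convert 0o1334 (octal) → 1×512 + 3×64 + 3×8 + 4 = 732 (decimal)
Compute 5861 - 732 = 5129
Convert 5129 (decimal) → 5129 = 1×4096 + 2×512 + 1×8 + 1 → 0o12011 (octal)
0o12011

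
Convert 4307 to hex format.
Convert 4307 (decimal) → 4307 = 1×4096 + 13×16 + 3 → 0x10D3 (hexadecimal)
0x10D3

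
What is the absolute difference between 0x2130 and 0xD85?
Convert 0x2130 (hexadecimal) → 2×4096 + 1×256 + 3×16 = 8496 (decimal)
Convert 0xD85 (hexadecimal) → 13×256 + 8×16 + 5 = 3461 (decimal)
Compute |8496 - 3461| = 5035
5035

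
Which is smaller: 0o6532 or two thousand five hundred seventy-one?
Convert 0o6532 (octal) → 6×512 + 5×64 + 3×8 + 2 = 3418 (decimal)
Convert two thousand five hundred seventy-one (English words) → 2×1000 + 5×100 + 71 = 2571 (decimal)
Compare 3418 vs 2571: smaller = 2571
2571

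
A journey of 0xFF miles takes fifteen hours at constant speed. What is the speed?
Convert 0xFF (hexadecimal) → 15×16 + 15 = 255 (decimal)
Convert fifteen (English words) → 15 (decimal)
Compute 255 ÷ 15 = 17
17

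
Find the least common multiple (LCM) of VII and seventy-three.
Convert VII (Roman numeral) → 5 + 1 + 1 = 7 (decimal)
Convert seventy-three (English words) → 73 (decimal)
Compute lcm(7, 73) = 511
511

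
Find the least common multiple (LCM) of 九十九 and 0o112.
Convert 九十九 (Chinese numeral) → 9×10 + 9 = 99 (decimal)
Convert 0o112 (octal) → 1×64 + 1×8 + 2 = 74 (decimal)
Compute lcm(99, 74) = 7326
7326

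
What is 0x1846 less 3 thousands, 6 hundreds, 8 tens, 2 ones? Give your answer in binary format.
Convert 0x1846 (hexadecimal) → 1×4096 + 8×256 + 4×16 + 6 = 6214 (decimal)
Convert 3 thousands, 6 hundreds, 8 tens, 2 ones (place-value notation) → 3×1000 + 6×100 + 8×10 + 2 = 3682 (decimal)
Compute 6214 - 3682 = 2532
Convert 2532 (decimal) → 2532 = 2048 + 256 + 128 + 64 + 32 + 4 → 0b100111100100 (binary)
0b100111100100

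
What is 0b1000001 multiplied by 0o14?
Convert 0b1000001 (binary) → 64 + 1 = 65 (decimal)
Convert 0o14 (octal) → 1×8 + 4 = 12 (decimal)
Compute 65 × 12 = 780
780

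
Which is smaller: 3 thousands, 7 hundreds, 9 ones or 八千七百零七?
Convert 3 thousands, 7 hundreds, 9 ones (place-value notation) → 3×1000 + 7×100 + 9 = 3709 (decimal)
Convert 八千七百零七 (Chinese numeral) → 8×1000 + 7×100 + 7 = 8707 (decimal)
Compare 3709 vs 8707: smaller = 3709
3709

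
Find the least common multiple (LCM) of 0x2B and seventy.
Convert 0x2B (hexadecimal) → 2×16 + 11 = 43 (decimal)
Convert seventy (English words) → 70 (decimal)
Compute lcm(43, 70) = 3010
3010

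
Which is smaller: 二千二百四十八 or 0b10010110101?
Convert 二千二百四十八 (Chinese numeral) → 2×1000 + 2×100 + 4×10 + 8 = 2248 (decimal)
Convert 0b10010110101 (binary) → 1024 + 128 + 32 + 16 + 4 + 1 = 1205 (decimal)
Compare 2248 vs 1205: smaller = 1205
1205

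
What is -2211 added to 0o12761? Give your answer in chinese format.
Convert 0o12761 (octal) → 1×4096 + 2×512 + 7×64 + 6×8 + 1 = 5617 (decimal)
Compute -2211 + 5617 = 3406
Convert 3406 (decimal) → 3406 = 3×1000 + 4×100 + 6 → 三千四百零六 (Chinese numeral)
三千四百零六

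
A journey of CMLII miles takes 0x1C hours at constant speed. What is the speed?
Convert CMLII (Roman numeral) → 900 + 50 + 1 + 1 = 952 (decimal)
Convert 0x1C (hexadecimal) → 1×16 + 12 = 28 (decimal)
Compute 952 ÷ 28 = 34
34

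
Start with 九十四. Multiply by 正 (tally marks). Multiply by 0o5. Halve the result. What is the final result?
Convert 九十四 (Chinese numeral) → 9×10 + 4 = 94 (decimal)
Start: 94
Convert 正 (tally marks) → 5 (decimal)
94 × 5 = 470
Convert 0o5 (octal) → 5 (decimal)
470 × 5 = 2350
2350 ÷ 2 = 1175
1175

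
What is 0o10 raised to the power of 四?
Convert 0o10 (octal) → 1×8 = 8 (decimal)
Convert 四 (Chinese numeral) → 4 (decimal)
Compute 8 ^ 4 = 4096
4096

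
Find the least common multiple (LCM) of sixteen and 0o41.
Convert sixteen (English words) → 16 (decimal)
Convert 0o41 (octal) → 4×8 + 1 = 33 (decimal)
Compute lcm(16, 33) = 528
528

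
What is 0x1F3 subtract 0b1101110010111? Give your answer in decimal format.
Convert 0x1F3 (hexadecimal) → 1×256 + 15×16 + 3 = 499 (decimal)
Convert 0b1101110010111 (binary) → 4096 + 2048 + 512 + 256 + 128 + 16 + 4 + 2 + 1 = 7063 (decimal)
Compute 499 - 7063 = -6564
-6564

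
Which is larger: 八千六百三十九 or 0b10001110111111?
Convert 八千六百三十九 (Chinese numeral) → 8×1000 + 6×100 + 3×10 + 9 = 8639 (decimal)
Convert 0b10001110111111 (binary) → 8192 + 512 + 256 + 128 + 32 + 16 + 8 + 4 + 2 + 1 = 9151 (decimal)
Compare 8639 vs 9151: larger = 9151
9151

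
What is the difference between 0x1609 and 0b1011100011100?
Convert 0x1609 (hexadecimal) → 1×4096 + 6×256 + 9 = 5641 (decimal)
Convert 0b1011100011100 (binary) → 4096 + 1024 + 512 + 256 + 16 + 8 + 4 = 5916 (decimal)
Difference: |5641 - 5916| = 275
275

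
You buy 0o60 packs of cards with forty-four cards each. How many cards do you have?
Convert forty-four (English words) → 44 (decimal)
Convert 0o60 (octal) → 6×8 = 48 (decimal)
Compute 44 × 48 = 2112
2112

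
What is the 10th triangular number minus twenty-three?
The 10th triangular number = 10×11/2 = 55
Convert twenty-three (English words) → 23 (decimal)
Compute 55 - 23 = 32
32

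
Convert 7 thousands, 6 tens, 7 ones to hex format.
Convert 7 thousands, 6 tens, 7 ones (place-value notation) → 7×1000 + 6×10 + 7 = 7067 (decimal)
Convert 7067 (decimal) → 7067 = 1×4096 + 11×256 + 9×16 + 11 → 0x1B9B (hexadecimal)
0x1B9B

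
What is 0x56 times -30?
Convert 0x56 (hexadecimal) → 5×16 + 6 = 86 (decimal)
Compute 86 × -30 = -2580
-2580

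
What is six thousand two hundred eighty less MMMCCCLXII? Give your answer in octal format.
Convert six thousand two hundred eighty (English words) → 6×1000 + 2×100 + 80 = 6280 (decimal)
Convert MMMCCCLXII (Roman numeral) → 1000 + 1000 + 1000 + 100 + 100 + 100 + 50 + 10 + 1 + 1 = 3362 (decimal)
Compute 6280 - 3362 = 2918
Convert 2918 (decimal) → 2918 = 5×512 + 5×64 + 4×8 + 6 → 0o5546 (octal)
0o5546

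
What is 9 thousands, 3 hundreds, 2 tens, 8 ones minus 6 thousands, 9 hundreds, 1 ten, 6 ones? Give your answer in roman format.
Convert 9 thousands, 3 hundreds, 2 tens, 8 ones (place-value notation) → 9×1000 + 3×100 + 2×10 + 8 = 9328 (decimal)
Convert 6 thousands, 9 hundreds, 1 ten, 6 ones (place-value notation) → 6×1000 + 9×100 + 1×10 + 6 = 6916 (decimal)
Compute 9328 - 6916 = 2412
Convert 2412 (decimal) → 2412 = 1000 + 1000 + 400 + 10 + 1 + 1 → MMCDXII (Roman numeral)
MMCDXII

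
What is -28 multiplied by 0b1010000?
Convert 0b1010000 (binary) → 64 + 16 = 80 (decimal)
Compute -28 × 80 = -2240
-2240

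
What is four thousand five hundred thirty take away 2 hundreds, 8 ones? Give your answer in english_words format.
Convert four thousand five hundred thirty (English words) → 4×1000 + 5×100 + 30 = 4530 (decimal)
Convert 2 hundreds, 8 ones (place-value notation) → 2×100 + 8 = 208 (decimal)
Compute 4530 - 208 = 4322
Convert 4322 (decimal) → 4322 = 4×1000 + 3×100 + 22 → four thousand three hundred twenty-two (English words)
four thousand three hundred twenty-two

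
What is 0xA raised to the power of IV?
Convert 0xA (hexadecimal) → 10 (decimal)
Convert IV (Roman numeral) → 4 (decimal)
Compute 10 ^ 4 = 10000
10000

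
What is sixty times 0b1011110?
Convert sixty (English words) → 60 (decimal)
Convert 0b1011110 (binary) → 64 + 16 + 8 + 4 + 2 = 94 (decimal)
Compute 60 × 94 = 5640
5640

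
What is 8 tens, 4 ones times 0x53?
Convert 8 tens, 4 ones (place-value notation) → 8×10 + 4 = 84 (decimal)
Convert 0x53 (hexadecimal) → 5×16 + 3 = 83 (decimal)
Compute 84 × 83 = 6972
6972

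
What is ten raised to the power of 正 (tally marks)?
Convert ten (English words) → 10 (decimal)
Convert 正 (tally marks) → 5 (decimal)
Compute 10 ^ 5 = 100000
100000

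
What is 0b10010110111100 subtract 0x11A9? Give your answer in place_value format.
Convert 0b10010110111100 (binary) → 8192 + 1024 + 256 + 128 + 32 + 16 + 8 + 4 = 9660 (decimal)
Convert 0x11A9 (hexadecimal) → 1×4096 + 1×256 + 10×16 + 9 = 4521 (decimal)
Compute 9660 - 4521 = 5139
Convert 5139 (decimal) → 5139 = 5×1000 + 1×100 + 3×10 + 9 → 5 thousands, 1 hundred, 3 tens, 9 ones (place-value notation)
5 thousands, 1 hundred, 3 tens, 9 ones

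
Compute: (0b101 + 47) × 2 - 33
Convert 0b101 (binary) → 4 + 1 = 5 (decimal)
Expression in decimal: (5 + 47) × 2 - 33
Parentheses first: 5 + 47 = 52
Multiply: 52 × 2 = 104
Subtract: 104 - 33 = 71
71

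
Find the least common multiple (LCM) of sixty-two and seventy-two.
Convert sixty-two (English words) → 62 (decimal)
Convert seventy-two (English words) → 72 (decimal)
Compute lcm(62, 72) = 2232
2232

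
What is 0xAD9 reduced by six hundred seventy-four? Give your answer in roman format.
Convert 0xAD9 (hexadecimal) → 10×256 + 13×16 + 9 = 2777 (decimal)
Convert six hundred seventy-four (English words) → 6×100 + 74 = 674 (decimal)
Compute 2777 - 674 = 2103
Convert 2103 (decimal) → 2103 = 1000 + 1000 + 100 + 1 + 1 + 1 → MMCIII (Roman numeral)
MMCIII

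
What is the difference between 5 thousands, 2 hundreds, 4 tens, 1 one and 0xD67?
Convert 5 thousands, 2 hundreds, 4 tens, 1 one (place-value notation) → 5×1000 + 2×100 + 4×10 + 1 = 5241 (decimal)
Convert 0xD67 (hexadecimal) → 13×256 + 6×16 + 7 = 3431 (decimal)
Difference: |5241 - 3431| = 1810
1810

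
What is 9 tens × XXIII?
Convert 9 tens (place-value notation) → 9×10 = 90 (decimal)
Convert XXIII (Roman numeral) → 10 + 10 + 1 + 1 + 1 = 23 (decimal)
Compute 90 × 23 = 2070
2070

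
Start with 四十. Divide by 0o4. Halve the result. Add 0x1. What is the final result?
Convert 四十 (Chinese numeral) → 4×10 = 40 (decimal)
Start: 40
Convert 0o4 (octal) → 4 (decimal)
40 ÷ 4 = 10
10 ÷ 2 = 5
Convert 0x1 (hexadecimal) → 1 (decimal)
5 + 1 = 6
6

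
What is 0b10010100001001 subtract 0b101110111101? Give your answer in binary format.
Convert 0b10010100001001 (binary) → 8192 + 1024 + 256 + 8 + 1 = 9481 (decimal)
Convert 0b101110111101 (binary) → 2048 + 512 + 256 + 128 + 32 + 16 + 8 + 4 + 1 = 3005 (decimal)
Compute 9481 - 3005 = 6476
Convert 6476 (decimal) → 6476 = 4096 + 2048 + 256 + 64 + 8 + 4 → 0b1100101001100 (binary)
0b1100101001100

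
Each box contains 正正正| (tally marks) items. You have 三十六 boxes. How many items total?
Convert 正正正| (tally marks) → 5 + 5 + 5 + 1 = 16 (decimal)
Convert 三十六 (Chinese numeral) → 3×10 + 6 = 36 (decimal)
Compute 16 × 36 = 576
576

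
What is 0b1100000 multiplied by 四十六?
Convert 0b1100000 (binary) → 64 + 32 = 96 (decimal)
Convert 四十六 (Chinese numeral) → 4×10 + 6 = 46 (decimal)
Compute 96 × 46 = 4416
4416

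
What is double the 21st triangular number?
The 21st triangular number = 21×22/2 = 231
Compute 231 × 2 = 462
462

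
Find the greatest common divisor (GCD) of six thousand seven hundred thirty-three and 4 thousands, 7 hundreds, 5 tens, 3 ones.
Convert six thousand seven hundred thirty-three (English words) → 6×1000 + 7×100 + 33 = 6733 (decimal)
Convert 4 thousands, 7 hundreds, 5 tens, 3 ones (place-value notation) → 4×1000 + 7×100 + 5×10 + 3 = 4753 (decimal)
Compute gcd(6733, 4753) = 1
1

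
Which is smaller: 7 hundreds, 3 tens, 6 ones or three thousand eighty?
Convert 7 hundreds, 3 tens, 6 ones (place-value notation) → 7×100 + 3×10 + 6 = 736 (decimal)
Convert three thousand eighty (English words) → 3×1000 + 80 = 3080 (decimal)
Compare 736 vs 3080: smaller = 736
736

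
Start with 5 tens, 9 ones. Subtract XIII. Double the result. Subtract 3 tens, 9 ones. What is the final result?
Convert 5 tens, 9 ones (place-value notation) → 5×10 + 9 = 59 (decimal)
Start: 59
Convert XIII (Roman numeral) → 10 + 1 + 1 + 1 = 13 (decimal)
59 - 13 = 46
46 × 2 = 92
Convert 3 tens, 9 ones (place-value notation) → 3×10 + 9 = 39 (decimal)
92 - 39 = 53
53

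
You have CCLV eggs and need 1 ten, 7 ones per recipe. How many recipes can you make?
Convert CCLV (Roman numeral) → 100 + 100 + 50 + 5 = 255 (decimal)
Convert 1 ten, 7 ones (place-value notation) → 1×10 + 7 = 17 (decimal)
Compute 255 ÷ 17 = 15
15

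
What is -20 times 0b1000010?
Convert 0b1000010 (binary) → 64 + 2 = 66 (decimal)
Compute -20 × 66 = -1320
-1320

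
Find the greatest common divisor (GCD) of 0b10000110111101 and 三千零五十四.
Convert 0b10000110111101 (binary) → 8192 + 256 + 128 + 32 + 16 + 8 + 4 + 1 = 8637 (decimal)
Convert 三千零五十四 (Chinese numeral) → 3×1000 + 5×10 + 4 = 3054 (decimal)
Compute gcd(8637, 3054) = 3
3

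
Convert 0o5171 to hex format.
Convert 0o5171 (octal) → 5×512 + 1×64 + 7×8 + 1 = 2681 (decimal)
Convert 2681 (decimal) → 2681 = 10×256 + 7×16 + 9 → 0xA79 (hexadecimal)
0xA79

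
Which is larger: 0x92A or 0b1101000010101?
Convert 0x92A (hexadecimal) → 9×256 + 2×16 + 10 = 2346 (decimal)
Convert 0b1101000010101 (binary) → 4096 + 2048 + 512 + 16 + 4 + 1 = 6677 (decimal)
Compare 2346 vs 6677: larger = 6677
6677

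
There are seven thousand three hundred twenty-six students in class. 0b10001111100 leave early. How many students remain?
Convert seven thousand three hundred twenty-six (English words) → 7×1000 + 3×100 + 26 = 7326 (decimal)
Convert 0b10001111100 (binary) → 1024 + 64 + 32 + 16 + 8 + 4 = 1148 (decimal)
Compute 7326 - 1148 = 6178
6178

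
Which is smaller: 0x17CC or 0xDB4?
Convert 0x17CC (hexadecimal) → 1×4096 + 7×256 + 12×16 + 12 = 6092 (decimal)
Convert 0xDB4 (hexadecimal) → 13×256 + 11×16 + 4 = 3508 (decimal)
Compare 6092 vs 3508: smaller = 3508
3508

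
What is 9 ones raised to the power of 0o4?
Convert 9 ones (place-value notation) → 9 (decimal)
Convert 0o4 (octal) → 4 (decimal)
Compute 9 ^ 4 = 6561
6561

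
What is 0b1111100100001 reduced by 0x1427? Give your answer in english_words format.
Convert 0b1111100100001 (binary) → 4096 + 2048 + 1024 + 512 + 256 + 32 + 1 = 7969 (decimal)
Convert 0x1427 (hexadecimal) → 1×4096 + 4×256 + 2×16 + 7 = 5159 (decimal)
Compute 7969 - 5159 = 2810
Convert 2810 (decimal) → 2810 = 2×1000 + 8×100 + 10 → two thousand eight hundred ten (English words)
two thousand eight hundred ten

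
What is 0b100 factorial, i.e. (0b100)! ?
Convert 0b100 (binary) → 4 (decimal)
Compute 4! = 24
24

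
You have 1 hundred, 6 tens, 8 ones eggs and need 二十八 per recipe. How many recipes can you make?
Convert 1 hundred, 6 tens, 8 ones (place-value notation) → 1×100 + 6×10 + 8 = 168 (decimal)
Convert 二十八 (Chinese numeral) → 2×10 + 8 = 28 (decimal)
Compute 168 ÷ 28 = 6
6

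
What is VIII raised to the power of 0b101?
Convert VIII (Roman numeral) → 5 + 1 + 1 + 1 = 8 (decimal)
Convert 0b101 (binary) → 4 + 1 = 5 (decimal)
Compute 8 ^ 5 = 32768
32768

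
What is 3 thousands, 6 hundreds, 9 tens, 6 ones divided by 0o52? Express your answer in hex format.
Convert 3 thousands, 6 hundreds, 9 tens, 6 ones (place-value notation) → 3×1000 + 6×100 + 9×10 + 6 = 3696 (decimal)
Convert 0o52 (octal) → 5×8 + 2 = 42 (decimal)
Compute 3696 ÷ 42 = 88
Convert 88 (decimal) → 88 = 5×16 + 8 → 0x58 (hexadecimal)
0x58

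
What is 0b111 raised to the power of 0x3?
Convert 0b111 (binary) → 4 + 2 + 1 = 7 (decimal)
Convert 0x3 (hexadecimal) → 3 (decimal)
Compute 7 ^ 3 = 343
343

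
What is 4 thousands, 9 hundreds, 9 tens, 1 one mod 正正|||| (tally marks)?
Convert 4 thousands, 9 hundreds, 9 tens, 1 one (place-value notation) → 4×1000 + 9×100 + 9×10 + 1 = 4991 (decimal)
Convert 正正|||| (tally marks) → 5 + 5 + 4 = 14 (decimal)
Compute 4991 mod 14 = 7
7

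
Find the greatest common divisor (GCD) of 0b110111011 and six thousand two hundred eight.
Convert 0b110111011 (binary) → 256 + 128 + 32 + 16 + 8 + 2 + 1 = 443 (decimal)
Convert six thousand two hundred eight (English words) → 6×1000 + 2×100 + 8 = 6208 (decimal)
Compute gcd(443, 6208) = 1
1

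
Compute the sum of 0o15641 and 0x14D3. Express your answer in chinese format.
Convert 0o15641 (octal) → 1×4096 + 5×512 + 6×64 + 4×8 + 1 = 7073 (decimal)
Convert 0x14D3 (hexadecimal) → 1×4096 + 4×256 + 13×16 + 3 = 5331 (decimal)
Compute 7073 + 5331 = 12404
Convert 12404 (decimal) → 12404 = 1×10000 + 2×1000 + 4×100 + 4 → 一万二千四百零四 (Chinese numeral)
一万二千四百零四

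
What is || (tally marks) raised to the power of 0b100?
Convert || (tally marks) → 2 (decimal)
Convert 0b100 (binary) → 4 (decimal)
Compute 2 ^ 4 = 16
16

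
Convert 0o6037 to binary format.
Convert 0o6037 (octal) → 6×512 + 3×8 + 7 = 3103 (decimal)
Convert 3103 (decimal) → 3103 = 2048 + 1024 + 16 + 8 + 4 + 2 + 1 → 0b110000011111 (binary)
0b110000011111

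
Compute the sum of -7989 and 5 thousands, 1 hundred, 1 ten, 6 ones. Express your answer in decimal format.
Convert 5 thousands, 1 hundred, 1 ten, 6 ones (place-value notation) → 5×1000 + 1×100 + 1×10 + 6 = 5116 (decimal)
Compute -7989 + 5116 = -2873
-2873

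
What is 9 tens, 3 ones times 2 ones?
Convert 9 tens, 3 ones (place-value notation) → 9×10 + 3 = 93 (decimal)
Convert 2 ones (place-value notation) → 2 (decimal)
Compute 93 × 2 = 186
186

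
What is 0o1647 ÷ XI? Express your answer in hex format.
Convert 0o1647 (octal) → 1×512 + 6×64 + 4×8 + 7 = 935 (decimal)
Convert XI (Roman numeral) → 10 + 1 = 11 (decimal)
Compute 935 ÷ 11 = 85
Convert 85 (decimal) → 85 = 5×16 + 5 → 0x55 (hexadecimal)
0x55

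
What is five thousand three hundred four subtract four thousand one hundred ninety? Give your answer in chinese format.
Convert five thousand three hundred four (English words) → 5×1000 + 3×100 + 4 = 5304 (decimal)
Convert four thousand one hundred ninety (English words) → 4×1000 + 1×100 + 90 = 4190 (decimal)
Compute 5304 - 4190 = 1114
Convert 1114 (decimal) → 1114 = 1×1000 + 1×100 + 1×10 + 4 → 一千一百一十四 (Chinese numeral)
一千一百一十四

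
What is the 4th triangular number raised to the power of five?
Convert the 4th triangular number (triangular index) → 4×5/2 = 10 (decimal)
Convert five (English words) → 5 (decimal)
Compute 10 ^ 5 = 100000
100000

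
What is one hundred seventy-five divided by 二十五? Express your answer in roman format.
Convert one hundred seventy-five (English words) → 1×100 + 75 = 175 (decimal)
Convert 二十五 (Chinese numeral) → 2×10 + 5 = 25 (decimal)
Compute 175 ÷ 25 = 7
Convert 7 (decimal) → 7 = 5 + 1 + 1 → VII (Roman numeral)
VII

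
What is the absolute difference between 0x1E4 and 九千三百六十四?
Convert 0x1E4 (hexadecimal) → 1×256 + 14×16 + 4 = 484 (decimal)
Convert 九千三百六十四 (Chinese numeral) → 9×1000 + 3×100 + 6×10 + 4 = 9364 (decimal)
Compute |484 - 9364| = 8880
8880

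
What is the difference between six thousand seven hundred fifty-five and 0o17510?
Convert six thousand seven hundred fifty-five (English words) → 6×1000 + 7×100 + 55 = 6755 (decimal)
Convert 0o17510 (octal) → 1×4096 + 7×512 + 5×64 + 1×8 = 8008 (decimal)
Difference: |6755 - 8008| = 1253
1253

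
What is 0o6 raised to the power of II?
Convert 0o6 (octal) → 6 (decimal)
Convert II (Roman numeral) → 1 + 1 = 2 (decimal)
Compute 6 ^ 2 = 36
36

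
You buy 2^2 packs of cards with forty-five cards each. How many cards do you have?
Convert forty-five (English words) → 45 (decimal)
Convert 2^2 (power) → 4 (decimal)
Compute 45 × 4 = 180
180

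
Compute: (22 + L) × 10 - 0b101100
Convert L (Roman numeral) → 50 (decimal)
Convert 0b101100 (binary) → 32 + 8 + 4 = 44 (decimal)
Expression in decimal: (22 + 50) × 10 - 44
Parentheses first: 22 + 50 = 72
Multiply: 72 × 10 = 720
Subtract: 720 - 44 = 676
676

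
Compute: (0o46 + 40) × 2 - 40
Convert 0o46 (octal) → 4×8 + 6 = 38 (decimal)
Expression in decimal: (38 + 40) × 2 - 40
Parentheses first: 38 + 40 = 78
Multiply: 78 × 2 = 156
Subtract: 156 - 40 = 116
116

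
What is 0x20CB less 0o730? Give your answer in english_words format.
Convert 0x20CB (hexadecimal) → 2×4096 + 12×16 + 11 = 8395 (decimal)
Convert 0o730 (octal) → 7×64 + 3×8 = 472 (decimal)
Compute 8395 - 472 = 7923
Convert 7923 (decimal) → 7923 = 7×1000 + 9×100 + 23 → seven thousand nine hundred twenty-three (English words)
seven thousand nine hundred twenty-three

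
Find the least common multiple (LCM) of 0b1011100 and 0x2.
Convert 0b1011100 (binary) → 64 + 16 + 8 + 4 = 92 (decimal)
Convert 0x2 (hexadecimal) → 2 (decimal)
Compute lcm(92, 2) = 92
92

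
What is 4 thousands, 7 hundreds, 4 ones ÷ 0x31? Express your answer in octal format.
Convert 4 thousands, 7 hundreds, 4 ones (place-value notation) → 4×1000 + 7×100 + 4 = 4704 (decimal)
Convert 0x31 (hexadecimal) → 3×16 + 1 = 49 (decimal)
Compute 4704 ÷ 49 = 96
Convert 96 (decimal) → 96 = 1×64 + 4×8 → 0o140 (octal)
0o140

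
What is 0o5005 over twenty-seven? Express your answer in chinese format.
Convert 0o5005 (octal) → 5×512 + 5 = 2565 (decimal)
Convert twenty-seven (English words) → 27 (decimal)
Compute 2565 ÷ 27 = 95
Convert 95 (decimal) → 95 = 9×10 + 5 → 九十五 (Chinese numeral)
九十五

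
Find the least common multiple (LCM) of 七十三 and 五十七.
Convert 七十三 (Chinese numeral) → 7×10 + 3 = 73 (decimal)
Convert 五十七 (Chinese numeral) → 5×10 + 7 = 57 (decimal)
Compute lcm(73, 57) = 4161
4161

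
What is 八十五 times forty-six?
Convert 八十五 (Chinese numeral) → 8×10 + 5 = 85 (decimal)
Convert forty-six (English words) → 46 (decimal)
Compute 85 × 46 = 3910
3910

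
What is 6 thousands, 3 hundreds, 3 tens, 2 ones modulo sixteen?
Convert 6 thousands, 3 hundreds, 3 tens, 2 ones (place-value notation) → 6×1000 + 3×100 + 3×10 + 2 = 6332 (decimal)
Convert sixteen (English words) → 16 (decimal)
Compute 6332 mod 16 = 12
12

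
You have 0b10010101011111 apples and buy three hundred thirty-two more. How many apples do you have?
Convert 0b10010101011111 (binary) → 8192 + 1024 + 256 + 64 + 16 + 8 + 4 + 2 + 1 = 9567 (decimal)
Convert three hundred thirty-two (English words) → 3×100 + 32 = 332 (decimal)
Compute 9567 + 332 = 9899
9899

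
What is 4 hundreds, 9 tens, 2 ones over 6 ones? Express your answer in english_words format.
Convert 4 hundreds, 9 tens, 2 ones (place-value notation) → 4×100 + 9×10 + 2 = 492 (decimal)
Convert 6 ones (place-value notation) → 6 (decimal)
Compute 492 ÷ 6 = 82
Convert 82 (decimal) → eighty-two (English words)
eighty-two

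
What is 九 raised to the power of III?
Convert 九 (Chinese numeral) → 9 (decimal)
Convert III (Roman numeral) → 1 + 1 + 1 = 3 (decimal)
Compute 9 ^ 3 = 729
729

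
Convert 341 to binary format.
Convert 341 (decimal) → 341 = 256 + 64 + 16 + 4 + 1 → 0b101010101 (binary)
0b101010101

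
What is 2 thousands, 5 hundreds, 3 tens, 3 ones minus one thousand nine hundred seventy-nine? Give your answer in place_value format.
Convert 2 thousands, 5 hundreds, 3 tens, 3 ones (place-value notation) → 2×1000 + 5×100 + 3×10 + 3 = 2533 (decimal)
Convert one thousand nine hundred seventy-nine (English words) → 1×1000 + 9×100 + 79 = 1979 (decimal)
Compute 2533 - 1979 = 554
Convert 554 (decimal) → 554 = 5×100 + 5×10 + 4 → 5 hundreds, 5 tens, 4 ones (place-value notation)
5 hundreds, 5 tens, 4 ones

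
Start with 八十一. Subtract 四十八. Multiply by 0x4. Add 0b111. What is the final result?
Convert 八十一 (Chinese numeral) → 8×10 + 1 = 81 (decimal)
Start: 81
Convert 四十八 (Chinese numeral) → 4×10 + 8 = 48 (decimal)
81 - 48 = 33
Convert 0x4 (hexadecimal) → 4 (decimal)
33 × 4 = 132
Convert 0b111 (binary) → 4 + 2 + 1 = 7 (decimal)
132 + 7 = 139
139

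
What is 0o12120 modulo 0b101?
Convert 0o12120 (octal) → 1×4096 + 2×512 + 1×64 + 2×8 = 5200 (decimal)
Convert 0b101 (binary) → 4 + 1 = 5 (decimal)
Compute 5200 mod 5 = 0
0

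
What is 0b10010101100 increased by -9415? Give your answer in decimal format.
Convert 0b10010101100 (binary) → 1024 + 128 + 32 + 8 + 4 = 1196 (decimal)
Compute 1196 + -9415 = -8219
-8219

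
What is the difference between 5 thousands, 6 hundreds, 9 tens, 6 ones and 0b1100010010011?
Convert 5 thousands, 6 hundreds, 9 tens, 6 ones (place-value notation) → 5×1000 + 6×100 + 9×10 + 6 = 5696 (decimal)
Convert 0b1100010010011 (binary) → 4096 + 2048 + 128 + 16 + 2 + 1 = 6291 (decimal)
Difference: |5696 - 6291| = 595
595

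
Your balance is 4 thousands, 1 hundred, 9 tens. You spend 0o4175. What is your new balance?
Convert 4 thousands, 1 hundred, 9 tens (place-value notation) → 4×1000 + 1×100 + 9×10 = 4190 (decimal)
Convert 0o4175 (octal) → 4×512 + 1×64 + 7×8 + 5 = 2173 (decimal)
Compute 4190 - 2173 = 2017
2017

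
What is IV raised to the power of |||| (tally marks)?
Convert IV (Roman numeral) → 4 (decimal)
Convert |||| (tally marks) → 4 (decimal)
Compute 4 ^ 4 = 256
256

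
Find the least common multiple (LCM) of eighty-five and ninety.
Convert eighty-five (English words) → 85 (decimal)
Convert ninety (English words) → 90 (decimal)
Compute lcm(85, 90) = 1530
1530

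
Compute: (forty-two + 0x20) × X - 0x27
Convert forty-two (English words) → 42 (decimal)
Convert 0x20 (hexadecimal) → 2×16 = 32 (decimal)
Convert X (Roman numeral) → 10 (decimal)
Convert 0x27 (hexadecimal) → 2×16 + 7 = 39 (decimal)
Expression in decimal: (42 + 32) × 10 - 39
Parentheses first: 42 + 32 = 74
Multiply: 74 × 10 = 740
Subtract: 740 - 39 = 701
701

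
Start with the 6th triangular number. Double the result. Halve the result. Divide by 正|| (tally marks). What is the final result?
Convert the 6th triangular number (triangular index) → 6×7/2 = 21 (decimal)
Start: 21
21 × 2 = 42
42 ÷ 2 = 21
Convert 正|| (tally marks) → 5 + 2 = 7 (decimal)
21 ÷ 7 = 3
3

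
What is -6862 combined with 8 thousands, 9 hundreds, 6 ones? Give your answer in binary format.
Convert 8 thousands, 9 hundreds, 6 ones (place-value notation) → 8×1000 + 9×100 + 6 = 8906 (decimal)
Compute -6862 + 8906 = 2044
Convert 2044 (decimal) → 2044 = 1024 + 512 + 256 + 128 + 64 + 32 + 16 + 8 + 4 → 0b11111111100 (binary)
0b11111111100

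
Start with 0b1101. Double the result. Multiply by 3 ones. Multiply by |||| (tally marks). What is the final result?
Convert 0b1101 (binary) → 8 + 4 + 1 = 13 (decimal)
Start: 13
13 × 2 = 26
Convert 3 ones (place-value notation) → 3 (decimal)
26 × 3 = 78
Convert |||| (tally marks) → 4 (decimal)
78 × 4 = 312
312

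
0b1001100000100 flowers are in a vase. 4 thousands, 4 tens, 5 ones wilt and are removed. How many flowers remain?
Convert 0b1001100000100 (binary) → 4096 + 512 + 256 + 4 = 4868 (decimal)
Convert 4 thousands, 4 tens, 5 ones (place-value notation) → 4×1000 + 4×10 + 5 = 4045 (decimal)
Compute 4868 - 4045 = 823
823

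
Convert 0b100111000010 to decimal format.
Convert 0b100111000010 (binary) → 2048 + 256 + 128 + 64 + 2 = 2498 (decimal)
2498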